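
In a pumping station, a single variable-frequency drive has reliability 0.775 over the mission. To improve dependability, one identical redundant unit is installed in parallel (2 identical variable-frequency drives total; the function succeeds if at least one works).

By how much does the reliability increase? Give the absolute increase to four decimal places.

0.1744

R_before = 0.775
R_after = 1 − (1 − 0.775)^2 = 0.9494
ΔR = 0.9494 − 0.775 = 0.1744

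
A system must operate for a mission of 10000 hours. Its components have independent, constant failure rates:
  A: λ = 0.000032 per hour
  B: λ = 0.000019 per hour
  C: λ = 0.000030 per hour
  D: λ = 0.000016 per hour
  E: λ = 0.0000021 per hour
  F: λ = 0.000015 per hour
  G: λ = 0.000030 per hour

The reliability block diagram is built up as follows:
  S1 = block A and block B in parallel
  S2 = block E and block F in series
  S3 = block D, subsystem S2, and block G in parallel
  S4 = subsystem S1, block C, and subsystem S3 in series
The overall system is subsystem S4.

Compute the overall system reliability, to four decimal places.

0.7015

R(A) = exp(−0.000032 × 10000) = 0.726149
R(B) = exp(−0.000019 × 10000) = 0.826959
R(C) = exp(−0.000030 × 10000) = 0.740818
R(D) = exp(−0.000016 × 10000) = 0.852144
R(E) = exp(−0.0000021 × 10000) = 0.979219
R(F) = exp(−0.000015 × 10000) = 0.860708
R(G) = exp(−0.000030 × 10000) = 0.740818
Parallel (A and B): 1 − (1 − 0.726149)(1 − 0.826959) = 0.952613
Series (E and F): 0.979219 × 0.860708 = 0.842822
Parallel (D, [0.842822], and G): 1 − (1 − 0.852144)(1 − 0.842822)(1 − 0.740818) = 0.993977
Series ([0.952613], C, and [0.993977]): 0.952613 × 0.740818 × 0.993977 = 0.7015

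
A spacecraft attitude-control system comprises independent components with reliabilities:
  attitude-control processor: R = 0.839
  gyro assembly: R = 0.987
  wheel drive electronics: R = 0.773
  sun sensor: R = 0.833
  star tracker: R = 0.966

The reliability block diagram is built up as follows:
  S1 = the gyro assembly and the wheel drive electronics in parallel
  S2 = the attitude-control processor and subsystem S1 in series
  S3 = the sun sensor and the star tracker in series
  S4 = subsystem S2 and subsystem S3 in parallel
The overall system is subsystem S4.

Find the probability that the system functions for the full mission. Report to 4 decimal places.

0.9681

Parallel (gyro assembly and wheel drive electronics): 1 − (1 − 0.987000)(1 − 0.773000) = 0.997049
Series (attitude-control processor and [0.997049]): 0.839000 × 0.997049 = 0.836524
Series (sun sensor and star tracker): 0.833000 × 0.966000 = 0.804678
Parallel ([0.836524] and [0.804678]): 1 − (1 − 0.836524)(1 − 0.804678) = 0.9681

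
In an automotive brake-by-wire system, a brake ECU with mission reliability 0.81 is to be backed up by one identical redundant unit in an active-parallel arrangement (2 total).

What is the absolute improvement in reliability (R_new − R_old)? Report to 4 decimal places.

0.1539

R_before = 0.81
R_after = 1 − (1 − 0.81)^2 = 0.9639
ΔR = 0.9639 − 0.81 = 0.1539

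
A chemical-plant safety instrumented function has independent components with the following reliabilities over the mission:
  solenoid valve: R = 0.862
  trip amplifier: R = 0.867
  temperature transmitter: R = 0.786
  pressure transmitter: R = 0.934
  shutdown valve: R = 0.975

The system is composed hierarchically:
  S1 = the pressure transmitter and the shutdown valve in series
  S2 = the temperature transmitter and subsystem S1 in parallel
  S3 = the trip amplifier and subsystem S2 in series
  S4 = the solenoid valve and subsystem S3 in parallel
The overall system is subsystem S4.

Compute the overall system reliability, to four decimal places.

Series (pressure transmitter and shutdown valve): 0.934000 × 0.975000 = 0.910650
Parallel (temperature transmitter and [0.910650]): 1 − (1 − 0.786000)(1 − 0.910650) = 0.980879
Series (trip amplifier and [0.980879]): 0.867000 × 0.980879 = 0.850422
Parallel (solenoid valve and [0.850422]): 1 − (1 − 0.862000)(1 − 0.850422) = 0.9794

0.9794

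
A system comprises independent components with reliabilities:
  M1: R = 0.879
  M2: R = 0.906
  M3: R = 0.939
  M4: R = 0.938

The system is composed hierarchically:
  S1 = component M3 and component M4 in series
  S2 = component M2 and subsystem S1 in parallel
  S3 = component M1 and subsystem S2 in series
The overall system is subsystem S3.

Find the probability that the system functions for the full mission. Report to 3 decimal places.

Series (M3 and M4): 0.93900 × 0.93800 = 0.88078
Parallel (M2 and [0.88078]): 1 − (1 − 0.90600)(1 − 0.88078) = 0.98879
Series (M1 and [0.98879]): 0.87900 × 0.98879 = 0.869

0.869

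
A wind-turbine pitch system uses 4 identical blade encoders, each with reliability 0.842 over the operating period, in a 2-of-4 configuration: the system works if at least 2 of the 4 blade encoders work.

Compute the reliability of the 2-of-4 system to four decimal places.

0.9861

R = Σ_{i=2}^{4} C(4,i) p^i (1−p)^{4−i} with p = 0.842
C(4,2)·0.842^2·0.158^2 = 0.106191
C(4,3)·0.842^3·0.158^1 = 0.377271
C(4,4)·0.842^4·0.158^0 = 0.502630
Sum = 0.9861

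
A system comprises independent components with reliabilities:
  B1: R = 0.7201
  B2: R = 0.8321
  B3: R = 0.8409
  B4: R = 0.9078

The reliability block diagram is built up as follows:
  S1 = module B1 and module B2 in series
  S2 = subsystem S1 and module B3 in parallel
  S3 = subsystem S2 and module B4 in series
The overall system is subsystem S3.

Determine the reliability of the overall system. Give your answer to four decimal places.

0.8499

Series (B1 and B2): 0.720100 × 0.832100 = 0.599195
Parallel ([0.599195] and B3): 1 − (1 − 0.599195)(1 − 0.840900) = 0.936232
Series ([0.936232] and B4): 0.936232 × 0.907800 = 0.8499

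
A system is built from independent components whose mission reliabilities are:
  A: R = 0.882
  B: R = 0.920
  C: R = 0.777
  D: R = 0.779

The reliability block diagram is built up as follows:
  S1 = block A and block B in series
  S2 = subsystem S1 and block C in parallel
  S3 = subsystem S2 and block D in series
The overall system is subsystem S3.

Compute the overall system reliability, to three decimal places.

0.746

Series (A and B): 0.88200 × 0.92000 = 0.81144
Parallel ([0.81144] and C): 1 − (1 − 0.81144)(1 − 0.77700) = 0.95795
Series ([0.95795] and D): 0.95795 × 0.77900 = 0.746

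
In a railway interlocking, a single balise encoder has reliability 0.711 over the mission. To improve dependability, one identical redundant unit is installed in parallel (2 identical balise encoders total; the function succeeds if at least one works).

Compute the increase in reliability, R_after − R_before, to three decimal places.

R_before = 0.711
R_after = 1 − (1 − 0.711)^2 = 0.916
ΔR = 0.916 − 0.711 = 0.205

0.205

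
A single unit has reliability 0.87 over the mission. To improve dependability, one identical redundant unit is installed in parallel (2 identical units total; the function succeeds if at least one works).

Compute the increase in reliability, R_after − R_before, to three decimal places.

R_before = 0.87
R_after = 1 − (1 − 0.87)^2 = 0.983
ΔR = 0.983 − 0.87 = 0.113

0.113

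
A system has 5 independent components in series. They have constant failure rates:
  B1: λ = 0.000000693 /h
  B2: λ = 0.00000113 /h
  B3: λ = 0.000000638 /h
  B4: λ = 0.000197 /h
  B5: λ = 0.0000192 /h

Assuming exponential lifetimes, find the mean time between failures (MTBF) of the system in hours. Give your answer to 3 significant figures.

Series of exponential components: λ_sys = Σ λ_i
λ_sys = 0.000000693 + 0.00000113 + 0.000000638 + 0.000197 + 0.0000192 = 2.1866e-04 /h
MTBF = 1 / λ_sys = 4570 h

4570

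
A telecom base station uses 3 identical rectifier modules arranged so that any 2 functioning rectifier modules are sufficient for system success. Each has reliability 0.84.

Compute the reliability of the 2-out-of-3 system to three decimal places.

0.931

R = Σ_{i=2}^{3} C(3,i) p^i (1−p)^{3−i} with p = 0.84
C(3,2)·0.84^2·0.16^1 = 0.33869
C(3,3)·0.84^3·0.16^0 = 0.59270
Sum = 0.931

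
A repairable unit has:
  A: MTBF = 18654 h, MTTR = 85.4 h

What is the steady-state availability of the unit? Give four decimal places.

A(A) = MTBF/(MTBF+MTTR) = 18654/(18654+85.4) = 0.9954

0.9954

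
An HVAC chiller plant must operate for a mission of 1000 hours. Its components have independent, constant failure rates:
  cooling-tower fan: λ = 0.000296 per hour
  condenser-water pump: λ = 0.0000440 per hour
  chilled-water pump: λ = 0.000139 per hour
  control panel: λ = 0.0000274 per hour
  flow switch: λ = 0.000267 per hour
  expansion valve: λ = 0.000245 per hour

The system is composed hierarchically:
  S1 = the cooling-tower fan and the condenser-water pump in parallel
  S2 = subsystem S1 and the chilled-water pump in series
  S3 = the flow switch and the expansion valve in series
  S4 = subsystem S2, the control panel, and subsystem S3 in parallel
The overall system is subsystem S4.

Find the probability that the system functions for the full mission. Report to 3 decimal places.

R(cooling-tower fan) = exp(−0.000296 × 1000) = 0.74379
R(condenser-water pump) = exp(−0.0000440 × 1000) = 0.95695
R(chilled-water pump) = exp(−0.000139 × 1000) = 0.87023
R(control panel) = exp(−0.0000274 × 1000) = 0.97297
R(flow switch) = exp(−0.000267 × 1000) = 0.76567
R(expansion valve) = exp(−0.000245 × 1000) = 0.78270
Parallel (cooling-tower fan and condenser-water pump): 1 − (1 − 0.74379)(1 − 0.95695) = 0.98897
Series ([0.98897] and chilled-water pump): 0.98897 × 0.87023 = 0.86063
Series (flow switch and expansion valve): 0.76567 × 0.78270 = 0.59929
Parallel ([0.86063], control panel, and [0.59929]): 1 − (1 − 0.86063)(1 − 0.97297)(1 − 0.59929) = 0.998

0.998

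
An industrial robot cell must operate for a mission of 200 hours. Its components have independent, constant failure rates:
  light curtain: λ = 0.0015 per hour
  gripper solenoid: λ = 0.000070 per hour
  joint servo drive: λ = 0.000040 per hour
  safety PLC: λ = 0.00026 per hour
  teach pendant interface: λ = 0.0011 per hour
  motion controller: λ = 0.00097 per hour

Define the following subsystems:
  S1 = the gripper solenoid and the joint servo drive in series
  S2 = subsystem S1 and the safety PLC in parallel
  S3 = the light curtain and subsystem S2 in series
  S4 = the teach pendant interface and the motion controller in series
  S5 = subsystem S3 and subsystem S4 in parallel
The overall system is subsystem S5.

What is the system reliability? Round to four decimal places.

0.9119

R(light curtain) = exp(−0.0015 × 200) = 0.740818
R(gripper solenoid) = exp(−0.000070 × 200) = 0.986098
R(joint servo drive) = exp(−0.000040 × 200) = 0.992032
R(safety PLC) = exp(−0.00026 × 200) = 0.949329
R(teach pendant interface) = exp(−0.0011 × 200) = 0.802519
R(motion controller) = exp(−0.00097 × 200) = 0.823658
Series (gripper solenoid and joint servo drive): 0.986098 × 0.992032 = 0.978241
Parallel ([0.978241] and safety PLC): 1 − (1 − 0.978241)(1 − 0.949329) = 0.998897
Series (light curtain and [0.998897]): 0.740818 × 0.998897 = 0.740001
Series (teach pendant interface and motion controller): 0.802519 × 0.823658 = 0.661001
Parallel ([0.740001] and [0.661001]): 1 − (1 − 0.740001)(1 − 0.661001) = 0.9119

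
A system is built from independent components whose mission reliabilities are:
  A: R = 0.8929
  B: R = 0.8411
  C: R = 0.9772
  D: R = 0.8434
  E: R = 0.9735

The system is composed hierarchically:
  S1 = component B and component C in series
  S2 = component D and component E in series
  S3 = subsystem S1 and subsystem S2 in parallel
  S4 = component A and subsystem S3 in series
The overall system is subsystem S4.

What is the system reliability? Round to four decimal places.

Series (B and C): 0.841100 × 0.977200 = 0.821923
Series (D and E): 0.843400 × 0.973500 = 0.821050
Parallel ([0.821923] and [0.821050]): 1 − (1 − 0.821923)(1 − 0.821050) = 0.968133
Series (A and [0.968133]): 0.892900 × 0.968133 = 0.8644

0.8644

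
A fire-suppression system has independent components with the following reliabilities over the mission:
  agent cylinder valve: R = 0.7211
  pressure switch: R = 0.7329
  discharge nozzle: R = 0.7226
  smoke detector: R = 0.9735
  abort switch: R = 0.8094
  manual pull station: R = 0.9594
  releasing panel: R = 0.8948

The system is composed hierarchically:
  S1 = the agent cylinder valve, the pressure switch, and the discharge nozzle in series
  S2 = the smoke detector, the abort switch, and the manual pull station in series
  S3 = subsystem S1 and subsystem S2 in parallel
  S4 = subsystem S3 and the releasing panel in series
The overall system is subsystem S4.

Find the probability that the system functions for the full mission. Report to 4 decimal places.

0.7598

Series (agent cylinder valve, pressure switch, and discharge nozzle): 0.721100 × 0.732900 × 0.722600 = 0.381890
Series (smoke detector, abort switch, and manual pull station): 0.973500 × 0.809400 × 0.959400 = 0.755960
Parallel ([0.381890] and [0.755960]): 1 − (1 − 0.381890)(1 − 0.755960) = 0.849156
Series ([0.849156] and releasing panel): 0.849156 × 0.894800 = 0.7598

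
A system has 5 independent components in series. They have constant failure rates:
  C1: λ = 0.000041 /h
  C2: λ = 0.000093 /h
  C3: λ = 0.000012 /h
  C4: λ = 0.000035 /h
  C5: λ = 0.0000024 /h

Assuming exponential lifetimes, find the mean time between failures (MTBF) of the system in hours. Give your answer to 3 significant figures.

5450

Series of exponential components: λ_sys = Σ λ_i
λ_sys = 0.000041 + 0.000093 + 0.000012 + 0.000035 + 0.0000024 = 1.8340e-04 /h
MTBF = 1 / λ_sys = 5450 h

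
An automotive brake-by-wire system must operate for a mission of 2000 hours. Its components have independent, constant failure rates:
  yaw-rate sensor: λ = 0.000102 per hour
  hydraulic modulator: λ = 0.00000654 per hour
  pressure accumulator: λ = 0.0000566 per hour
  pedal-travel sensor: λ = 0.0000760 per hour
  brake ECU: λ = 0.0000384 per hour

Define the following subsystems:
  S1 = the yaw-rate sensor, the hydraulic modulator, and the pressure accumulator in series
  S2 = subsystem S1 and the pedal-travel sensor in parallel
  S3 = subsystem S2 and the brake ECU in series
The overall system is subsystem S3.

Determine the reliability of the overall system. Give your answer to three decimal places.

0.889

R(yaw-rate sensor) = exp(−0.000102 × 2000) = 0.81546
R(hydraulic modulator) = exp(−0.00000654 × 2000) = 0.98701
R(pressure accumulator) = exp(−0.0000566 × 2000) = 0.89297
R(pedal-travel sensor) = exp(−0.0000760 × 2000) = 0.85899
R(brake ECU) = exp(−0.0000384 × 2000) = 0.92608
Series (yaw-rate sensor, hydraulic modulator, and pressure accumulator): 0.81546 × 0.98701 × 0.89297 = 0.71872
Parallel ([0.71872] and pedal-travel sensor): 1 − (1 − 0.71872)(1 − 0.85899) = 0.96034
Series ([0.96034] and brake ECU): 0.96034 × 0.92608 = 0.889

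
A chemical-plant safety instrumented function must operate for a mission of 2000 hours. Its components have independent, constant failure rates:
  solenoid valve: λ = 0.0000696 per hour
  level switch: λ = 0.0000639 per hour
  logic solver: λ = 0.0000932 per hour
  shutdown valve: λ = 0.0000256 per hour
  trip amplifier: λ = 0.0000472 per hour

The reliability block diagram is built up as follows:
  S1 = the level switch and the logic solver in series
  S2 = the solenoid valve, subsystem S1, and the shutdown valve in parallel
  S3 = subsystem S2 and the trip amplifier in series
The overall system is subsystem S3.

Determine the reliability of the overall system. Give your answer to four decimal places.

0.9083

R(solenoid valve) = exp(−0.0000696 × 2000) = 0.870054
R(level switch) = exp(−0.0000639 × 2000) = 0.880029
R(logic solver) = exp(−0.0000932 × 2000) = 0.829942
R(shutdown valve) = exp(−0.0000256 × 2000) = 0.950089
R(trip amplifier) = exp(−0.0000472 × 2000) = 0.909919
Series (level switch and logic solver): 0.880029 × 0.829942 = 0.730373
Parallel (solenoid valve, [0.730373], and shutdown valve): 1 − (1 − 0.870054)(1 − 0.730373)(1 − 0.950089) = 0.998251
Series ([0.998251] and trip amplifier): 0.998251 × 0.909919 = 0.9083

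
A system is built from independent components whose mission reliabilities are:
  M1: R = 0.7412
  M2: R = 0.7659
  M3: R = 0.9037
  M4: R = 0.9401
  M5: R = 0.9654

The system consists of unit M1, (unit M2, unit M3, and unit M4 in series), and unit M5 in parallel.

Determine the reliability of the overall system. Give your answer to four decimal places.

0.9969

Series (M2, M3, and M4): 0.765900 × 0.903700 × 0.940100 = 0.650684
Parallel (M1, [0.650684], and M5): 1 − (1 − 0.741200)(1 − 0.650684)(1 − 0.965400) = 0.9969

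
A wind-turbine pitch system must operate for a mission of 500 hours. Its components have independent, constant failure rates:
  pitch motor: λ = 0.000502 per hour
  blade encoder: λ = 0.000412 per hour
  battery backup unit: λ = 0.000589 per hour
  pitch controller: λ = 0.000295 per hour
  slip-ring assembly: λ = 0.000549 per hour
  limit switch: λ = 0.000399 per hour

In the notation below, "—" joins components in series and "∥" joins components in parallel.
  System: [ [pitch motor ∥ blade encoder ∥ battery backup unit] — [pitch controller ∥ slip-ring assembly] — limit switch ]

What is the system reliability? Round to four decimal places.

0.7838

R(pitch motor) = exp(−0.000502 × 500) = 0.778022
R(blade encoder) = exp(−0.000412 × 500) = 0.813833
R(battery backup unit) = exp(−0.000589 × 500) = 0.744904
R(pitch controller) = exp(−0.000295 × 500) = 0.862862
R(slip-ring assembly) = exp(−0.000549 × 500) = 0.759952
R(limit switch) = exp(−0.000399 × 500) = 0.819140
Parallel (pitch motor, blade encoder, and battery backup unit): 1 − (1 − 0.778022)(1 − 0.813833)(1 − 0.744904) = 0.989458
Parallel (pitch controller and slip-ring assembly): 1 − (1 − 0.862862)(1 − 0.759952) = 0.967080
Series ([0.989458], [0.967080], and limit switch): 0.989458 × 0.967080 × 0.819140 = 0.7838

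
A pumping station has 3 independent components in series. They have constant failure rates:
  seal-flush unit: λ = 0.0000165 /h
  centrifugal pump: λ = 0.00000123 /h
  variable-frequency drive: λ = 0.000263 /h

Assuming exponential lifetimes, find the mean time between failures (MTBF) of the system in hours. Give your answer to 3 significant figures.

3560

Series of exponential components: λ_sys = Σ λ_i
λ_sys = 0.0000165 + 0.00000123 + 0.000263 = 2.8073e-04 /h
MTBF = 1 / λ_sys = 3560 h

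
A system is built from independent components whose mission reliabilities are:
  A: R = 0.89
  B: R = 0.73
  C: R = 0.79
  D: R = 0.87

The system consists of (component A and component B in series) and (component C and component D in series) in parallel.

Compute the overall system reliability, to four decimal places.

Series (A and B): 0.890000 × 0.730000 = 0.649700
Series (C and D): 0.790000 × 0.870000 = 0.687300
Parallel ([0.649700] and [0.687300]): 1 − (1 − 0.649700)(1 − 0.687300) = 0.8905

0.8905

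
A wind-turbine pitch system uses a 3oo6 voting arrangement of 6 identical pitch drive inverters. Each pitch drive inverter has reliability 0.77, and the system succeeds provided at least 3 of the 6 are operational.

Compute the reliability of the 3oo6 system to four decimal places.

0.9720

R = Σ_{i=3}^{6} C(6,i) p^i (1−p)^{6−i} with p = 0.77
C(6,3)·0.77^3·0.23^3 = 0.111093
C(6,4)·0.77^4·0.23^2 = 0.278939
C(6,5)·0.77^5·0.23^1 = 0.373536
C(6,6)·0.77^6·0.23^0 = 0.208422
Sum = 0.9720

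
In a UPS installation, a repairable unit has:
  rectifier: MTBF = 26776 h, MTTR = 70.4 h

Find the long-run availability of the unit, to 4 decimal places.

0.9974

A(rectifier) = MTBF/(MTBF+MTTR) = 26776/(26776+70.4) = 0.9974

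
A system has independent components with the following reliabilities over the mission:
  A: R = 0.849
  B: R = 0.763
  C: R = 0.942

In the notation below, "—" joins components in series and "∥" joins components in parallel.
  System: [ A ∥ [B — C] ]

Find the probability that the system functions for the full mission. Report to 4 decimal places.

Series (B and C): 0.763000 × 0.942000 = 0.718746
Parallel (A and [0.718746]): 1 − (1 − 0.849000)(1 − 0.718746) = 0.9575

0.9575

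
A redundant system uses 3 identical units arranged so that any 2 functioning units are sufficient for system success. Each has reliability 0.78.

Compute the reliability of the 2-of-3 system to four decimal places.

0.8761

R = Σ_{i=2}^{3} C(3,i) p^i (1−p)^{3−i} with p = 0.78
C(3,2)·0.78^2·0.22^1 = 0.401544
C(3,3)·0.78^3·0.22^0 = 0.474552
Sum = 0.8761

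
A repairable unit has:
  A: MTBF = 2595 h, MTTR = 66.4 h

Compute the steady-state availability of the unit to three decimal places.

A(A) = MTBF/(MTBF+MTTR) = 2595/(2595+66.4) = 0.975

0.975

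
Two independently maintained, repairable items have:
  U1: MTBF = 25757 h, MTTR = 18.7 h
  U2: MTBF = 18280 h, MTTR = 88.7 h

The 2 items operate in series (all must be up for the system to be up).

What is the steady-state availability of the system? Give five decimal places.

0.99445

A(U1) = MTBF/(MTBF+MTTR) = 25757/(25757+18.7) = 0.999275
A(U2) = MTBF/(MTBF+MTTR) = 18280/(18280+88.7) = 0.995171
Series availability: 0.999275 × 0.995171 = 0.99445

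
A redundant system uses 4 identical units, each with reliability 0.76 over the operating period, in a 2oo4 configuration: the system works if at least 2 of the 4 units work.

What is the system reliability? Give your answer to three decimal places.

R = Σ_{i=2}^{4} C(4,i) p^i (1−p)^{4−i} with p = 0.76
C(4,2)·0.76^2·0.24^2 = 0.19962
C(4,3)·0.76^3·0.24^1 = 0.42142
C(4,4)·0.76^4·0.24^0 = 0.33362
Sum = 0.955

0.955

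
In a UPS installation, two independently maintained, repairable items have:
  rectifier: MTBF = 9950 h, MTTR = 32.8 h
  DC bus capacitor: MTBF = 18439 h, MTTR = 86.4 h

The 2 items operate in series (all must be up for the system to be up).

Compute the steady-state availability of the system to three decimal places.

A(rectifier) = MTBF/(MTBF+MTTR) = 9950/(9950+32.8) = 0.996714
A(DC bus capacitor) = MTBF/(MTBF+MTTR) = 18439/(18439+86.4) = 0.995336
Series availability: 0.996714 × 0.995336 = 0.992

0.992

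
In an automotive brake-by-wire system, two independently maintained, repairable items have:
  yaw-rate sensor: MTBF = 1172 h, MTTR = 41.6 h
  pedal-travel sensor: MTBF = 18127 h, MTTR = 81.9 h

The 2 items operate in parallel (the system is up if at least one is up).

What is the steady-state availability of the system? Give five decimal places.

A(yaw-rate sensor) = MTBF/(MTBF+MTTR) = 1172/(1172+41.6) = 0.965722
A(pedal-travel sensor) = MTBF/(MTBF+MTTR) = 18127/(18127+81.9) = 0.995502
Parallel availability: 1 − (1 − 0.965722)(1 − 0.995502) = 0.99985

0.99985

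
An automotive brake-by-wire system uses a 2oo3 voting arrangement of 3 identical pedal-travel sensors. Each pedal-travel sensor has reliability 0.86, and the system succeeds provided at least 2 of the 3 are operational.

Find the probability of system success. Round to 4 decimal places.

R = Σ_{i=2}^{3} C(3,i) p^i (1−p)^{3−i} with p = 0.86
C(3,2)·0.86^2·0.14^1 = 0.310632
C(3,3)·0.86^3·0.14^0 = 0.636056
Sum = 0.9467

0.9467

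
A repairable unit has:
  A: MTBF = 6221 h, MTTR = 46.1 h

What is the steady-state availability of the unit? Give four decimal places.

A(A) = MTBF/(MTBF+MTTR) = 6221/(6221+46.1) = 0.9926

0.9926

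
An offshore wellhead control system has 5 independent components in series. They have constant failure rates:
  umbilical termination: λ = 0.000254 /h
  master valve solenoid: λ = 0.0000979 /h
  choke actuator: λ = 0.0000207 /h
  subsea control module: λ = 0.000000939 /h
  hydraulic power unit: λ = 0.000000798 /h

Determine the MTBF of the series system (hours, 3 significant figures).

Series of exponential components: λ_sys = Σ λ_i
λ_sys = 0.000254 + 0.0000979 + 0.0000207 + 0.000000939 + 0.000000798 = 3.7434e-04 /h
MTBF = 1 / λ_sys = 2670 h

2670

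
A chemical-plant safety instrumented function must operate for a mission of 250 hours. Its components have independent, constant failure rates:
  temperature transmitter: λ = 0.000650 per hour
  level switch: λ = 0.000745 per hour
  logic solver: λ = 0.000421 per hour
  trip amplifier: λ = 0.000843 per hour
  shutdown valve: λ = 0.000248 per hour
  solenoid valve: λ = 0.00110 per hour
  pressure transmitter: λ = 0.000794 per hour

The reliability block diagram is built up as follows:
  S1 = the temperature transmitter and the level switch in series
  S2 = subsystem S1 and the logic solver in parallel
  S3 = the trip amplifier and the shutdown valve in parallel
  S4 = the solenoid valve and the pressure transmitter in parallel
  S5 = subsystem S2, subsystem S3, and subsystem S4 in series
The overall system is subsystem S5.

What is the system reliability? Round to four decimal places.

R(temperature transmitter) = exp(−0.000650 × 250) = 0.850016
R(level switch) = exp(−0.000745 × 250) = 0.830066
R(logic solver) = exp(−0.000421 × 250) = 0.900099
R(trip amplifier) = exp(−0.000843 × 250) = 0.809977
R(shutdown valve) = exp(−0.000248 × 250) = 0.939883
R(solenoid valve) = exp(−0.00110 × 250) = 0.759572
R(pressure transmitter) = exp(−0.000794 × 250) = 0.819960
Series (temperature transmitter and level switch): 0.850016 × 0.830066 = 0.705569
Parallel ([0.705569] and logic solver): 1 − (1 − 0.705569)(1 − 0.900099) = 0.970586
Parallel (trip amplifier and shutdown valve): 1 − (1 − 0.809977)(1 − 0.939883) = 0.988576
Parallel (solenoid valve and pressure transmitter): 1 − (1 − 0.759572)(1 − 0.819960) = 0.956713
Series ([0.970586], [0.988576], and [0.956713]): 0.970586 × 0.988576 × 0.956713 = 0.9180

0.9180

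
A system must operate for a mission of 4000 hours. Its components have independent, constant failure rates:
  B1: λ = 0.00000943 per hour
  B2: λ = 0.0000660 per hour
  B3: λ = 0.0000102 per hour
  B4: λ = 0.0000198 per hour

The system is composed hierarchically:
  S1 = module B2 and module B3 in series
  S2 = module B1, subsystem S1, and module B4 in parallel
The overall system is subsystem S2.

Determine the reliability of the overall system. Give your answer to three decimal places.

R(B1) = exp(−0.00000943 × 4000) = 0.96298
R(B2) = exp(−0.0000660 × 4000) = 0.76797
R(B3) = exp(−0.0000102 × 4000) = 0.96002
R(B4) = exp(−0.0000198 × 4000) = 0.92386
Series (B2 and B3): 0.76797 × 0.96002 = 0.73727
Parallel (B1, [0.73727], and B4): 1 − (1 − 0.96298)(1 − 0.73727)(1 − 0.92386) = 0.999

0.999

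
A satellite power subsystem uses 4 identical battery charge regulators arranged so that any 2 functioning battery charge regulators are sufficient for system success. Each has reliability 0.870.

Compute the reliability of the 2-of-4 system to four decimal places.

0.9921

R = Σ_{i=2}^{4} C(4,i) p^i (1−p)^{4−i} with p = 0.870
C(4,2)·0.870^2·0.130^2 = 0.076750
C(4,3)·0.870^3·0.130^1 = 0.342422
C(4,4)·0.870^4·0.130^0 = 0.572898
Sum = 0.9921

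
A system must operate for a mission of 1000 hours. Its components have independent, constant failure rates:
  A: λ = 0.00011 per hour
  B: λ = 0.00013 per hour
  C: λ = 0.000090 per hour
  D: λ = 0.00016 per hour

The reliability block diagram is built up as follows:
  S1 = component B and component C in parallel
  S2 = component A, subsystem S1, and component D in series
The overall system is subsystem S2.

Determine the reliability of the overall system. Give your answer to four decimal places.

0.7554

R(A) = exp(−0.00011 × 1000) = 0.895834
R(B) = exp(−0.00013 × 1000) = 0.878095
R(C) = exp(−0.000090 × 1000) = 0.913931
R(D) = exp(−0.00016 × 1000) = 0.852144
Parallel (B and C): 1 − (1 − 0.878095)(1 − 0.913931) = 0.989508
Series (A, [0.989508], and D): 0.895834 × 0.989508 × 0.852144 = 0.7554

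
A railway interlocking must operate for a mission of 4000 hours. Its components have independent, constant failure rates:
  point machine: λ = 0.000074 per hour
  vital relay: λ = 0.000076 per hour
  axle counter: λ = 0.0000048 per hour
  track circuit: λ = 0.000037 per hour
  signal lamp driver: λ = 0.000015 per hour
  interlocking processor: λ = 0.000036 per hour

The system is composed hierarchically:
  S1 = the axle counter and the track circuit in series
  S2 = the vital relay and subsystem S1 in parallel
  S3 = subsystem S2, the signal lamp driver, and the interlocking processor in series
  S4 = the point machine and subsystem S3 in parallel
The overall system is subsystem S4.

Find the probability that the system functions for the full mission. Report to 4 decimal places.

R(point machine) = exp(−0.000074 × 4000) = 0.743787
R(vital relay) = exp(−0.000076 × 4000) = 0.737861
R(axle counter) = exp(−0.0000048 × 4000) = 0.980983
R(track circuit) = exp(−0.000037 × 4000) = 0.862431
R(signal lamp driver) = exp(−0.000015 × 4000) = 0.941765
R(interlocking processor) = exp(−0.000036 × 4000) = 0.865888
Series (axle counter and track circuit): 0.980983 × 0.862431 = 0.846030
Parallel (vital relay and [0.846030]): 1 − (1 − 0.737861)(1 − 0.846030) = 0.959638
Series ([0.959638], signal lamp driver, and interlocking processor): 0.959638 × 0.941765 × 0.865888 = 0.782549
Parallel (point machine and [0.782549]): 1 − (1 − 0.743787)(1 − 0.782549) = 0.9443

0.9443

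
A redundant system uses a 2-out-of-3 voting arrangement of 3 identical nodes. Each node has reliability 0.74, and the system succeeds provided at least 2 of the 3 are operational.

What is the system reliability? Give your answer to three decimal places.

R = Σ_{i=2}^{3} C(3,i) p^i (1−p)^{3−i} with p = 0.74
C(3,2)·0.74^2·0.26^1 = 0.42713
C(3,3)·0.74^3·0.26^0 = 0.40522
Sum = 0.832

0.832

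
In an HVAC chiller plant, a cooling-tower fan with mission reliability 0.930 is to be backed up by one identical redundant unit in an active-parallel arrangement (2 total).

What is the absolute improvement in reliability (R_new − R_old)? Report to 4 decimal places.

R_before = 0.930
R_after = 1 − (1 − 0.930)^2 = 0.9951
ΔR = 0.9951 − 0.930 = 0.0651

0.0651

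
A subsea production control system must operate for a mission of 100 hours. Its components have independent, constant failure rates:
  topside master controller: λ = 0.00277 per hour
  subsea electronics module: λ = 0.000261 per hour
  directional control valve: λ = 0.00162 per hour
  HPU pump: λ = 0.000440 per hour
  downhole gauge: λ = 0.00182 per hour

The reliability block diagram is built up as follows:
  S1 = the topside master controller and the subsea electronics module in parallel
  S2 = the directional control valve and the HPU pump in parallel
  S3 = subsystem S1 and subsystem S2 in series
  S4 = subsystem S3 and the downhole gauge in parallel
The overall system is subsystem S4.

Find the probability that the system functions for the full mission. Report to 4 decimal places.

0.9979

R(topside master controller) = exp(−0.00277 × 100) = 0.758054
R(subsea electronics module) = exp(−0.000261 × 100) = 0.974238
R(directional control valve) = exp(−0.00162 × 100) = 0.850441
R(HPU pump) = exp(−0.000440 × 100) = 0.956954
R(downhole gauge) = exp(−0.00182 × 100) = 0.833601
Parallel (topside master controller and subsea electronics module): 1 − (1 − 0.758054)(1 − 0.974238) = 0.993767
Parallel (directional control valve and HPU pump): 1 − (1 − 0.850441)(1 − 0.956954) = 0.993562
Series ([0.993767] and [0.993562]): 0.993767 × 0.993562 = 0.987369
Parallel ([0.987369] and downhole gauge): 1 − (1 − 0.987369)(1 − 0.833601) = 0.9979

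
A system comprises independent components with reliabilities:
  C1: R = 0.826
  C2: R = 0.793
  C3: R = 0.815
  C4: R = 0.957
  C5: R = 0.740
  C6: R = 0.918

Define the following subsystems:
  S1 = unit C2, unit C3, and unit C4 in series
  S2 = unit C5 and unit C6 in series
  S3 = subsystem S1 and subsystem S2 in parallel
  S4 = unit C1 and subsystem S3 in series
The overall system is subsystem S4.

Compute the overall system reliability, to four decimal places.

0.7249

Series (C2, C3, and C4): 0.793000 × 0.815000 × 0.957000 = 0.618504
Series (C5 and C6): 0.740000 × 0.918000 = 0.679320
Parallel ([0.618504] and [0.679320]): 1 − (1 − 0.618504)(1 − 0.679320) = 0.877662
Series (C1 and [0.877662]): 0.826000 × 0.877662 = 0.7249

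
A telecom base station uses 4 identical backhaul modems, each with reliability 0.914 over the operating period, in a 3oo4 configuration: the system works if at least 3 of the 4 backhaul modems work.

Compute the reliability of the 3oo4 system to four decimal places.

0.9605

R = Σ_{i=3}^{4} C(4,i) p^i (1−p)^{4−i} with p = 0.914
C(4,3)·0.914^3·0.086^1 = 0.262662
C(4,4)·0.914^4·0.086^0 = 0.697886
Sum = 0.9605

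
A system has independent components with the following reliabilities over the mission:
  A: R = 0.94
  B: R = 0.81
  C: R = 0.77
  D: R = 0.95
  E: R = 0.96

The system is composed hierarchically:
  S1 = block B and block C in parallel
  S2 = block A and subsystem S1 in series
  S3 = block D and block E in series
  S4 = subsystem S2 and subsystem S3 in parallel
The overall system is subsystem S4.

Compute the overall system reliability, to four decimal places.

Parallel (B and C): 1 − (1 − 0.810000)(1 − 0.770000) = 0.956300
Series (A and [0.956300]): 0.940000 × 0.956300 = 0.898922
Series (D and E): 0.950000 × 0.960000 = 0.912000
Parallel ([0.898922] and [0.912000]): 1 − (1 − 0.898922)(1 − 0.912000) = 0.9911

0.9911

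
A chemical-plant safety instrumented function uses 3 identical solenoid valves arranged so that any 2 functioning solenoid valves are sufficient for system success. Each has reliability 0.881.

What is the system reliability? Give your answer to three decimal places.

R = Σ_{i=2}^{3} C(3,i) p^i (1−p)^{3−i} with p = 0.881
C(3,2)·0.881^2·0.119^1 = 0.27709
C(3,3)·0.881^3·0.119^0 = 0.68380
Sum = 0.961

0.961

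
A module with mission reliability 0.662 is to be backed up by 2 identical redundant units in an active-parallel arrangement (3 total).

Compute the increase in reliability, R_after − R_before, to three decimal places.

0.299

R_before = 0.662
R_after = 1 − (1 − 0.662)^3 = 0.961
ΔR = 0.961 − 0.662 = 0.299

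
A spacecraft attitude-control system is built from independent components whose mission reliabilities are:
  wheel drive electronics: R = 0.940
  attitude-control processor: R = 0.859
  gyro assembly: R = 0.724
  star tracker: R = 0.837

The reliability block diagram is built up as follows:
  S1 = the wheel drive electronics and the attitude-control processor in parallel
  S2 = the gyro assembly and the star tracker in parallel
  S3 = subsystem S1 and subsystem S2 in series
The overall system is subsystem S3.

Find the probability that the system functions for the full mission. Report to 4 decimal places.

0.9469

Parallel (wheel drive electronics and attitude-control processor): 1 − (1 − 0.940000)(1 − 0.859000) = 0.991540
Parallel (gyro assembly and star tracker): 1 − (1 − 0.724000)(1 − 0.837000) = 0.955012
Series ([0.991540] and [0.955012]): 0.991540 × 0.955012 = 0.9469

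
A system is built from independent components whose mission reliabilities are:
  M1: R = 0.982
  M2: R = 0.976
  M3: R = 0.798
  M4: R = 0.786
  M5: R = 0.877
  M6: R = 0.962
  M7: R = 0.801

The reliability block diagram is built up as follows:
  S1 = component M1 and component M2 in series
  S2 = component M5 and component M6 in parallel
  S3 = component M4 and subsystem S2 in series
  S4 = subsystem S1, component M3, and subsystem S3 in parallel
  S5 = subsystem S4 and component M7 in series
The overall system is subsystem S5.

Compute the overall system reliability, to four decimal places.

Series (M1 and M2): 0.982000 × 0.976000 = 0.958432
Parallel (M5 and M6): 1 − (1 − 0.877000)(1 − 0.962000) = 0.995326
Series (M4 and [0.995326]): 0.786000 × 0.995326 = 0.782326
Parallel ([0.958432], M3, and [0.782326]): 1 − (1 − 0.958432)(1 − 0.798000)(1 − 0.782326) = 0.998172
Series ([0.998172] and M7): 0.998172 × 0.801000 = 0.7995

0.7995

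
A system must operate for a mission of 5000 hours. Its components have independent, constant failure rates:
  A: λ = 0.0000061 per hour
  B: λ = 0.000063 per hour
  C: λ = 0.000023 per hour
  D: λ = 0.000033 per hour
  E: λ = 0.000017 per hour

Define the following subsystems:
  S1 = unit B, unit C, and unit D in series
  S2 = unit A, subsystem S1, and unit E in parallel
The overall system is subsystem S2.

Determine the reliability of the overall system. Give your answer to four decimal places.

0.9989

R(A) = exp(−0.0000061 × 5000) = 0.969960
R(B) = exp(−0.000063 × 5000) = 0.729789
R(C) = exp(−0.000023 × 5000) = 0.891366
R(D) = exp(−0.000033 × 5000) = 0.847894
R(E) = exp(−0.000017 × 5000) = 0.918512
Series (B, C, and D): 0.729789 × 0.891366 × 0.847894 = 0.551563
Parallel (A, [0.551563], and E): 1 − (1 − 0.969960)(1 − 0.551563)(1 − 0.918512) = 0.9989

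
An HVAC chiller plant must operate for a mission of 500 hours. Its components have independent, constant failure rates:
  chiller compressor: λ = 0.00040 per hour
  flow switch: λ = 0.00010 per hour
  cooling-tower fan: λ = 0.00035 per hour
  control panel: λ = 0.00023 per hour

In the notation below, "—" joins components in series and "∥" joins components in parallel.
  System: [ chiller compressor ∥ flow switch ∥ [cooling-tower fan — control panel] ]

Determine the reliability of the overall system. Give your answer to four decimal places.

0.9978

R(chiller compressor) = exp(−0.00040 × 500) = 0.818731
R(flow switch) = exp(−0.00010 × 500) = 0.951229
R(cooling-tower fan) = exp(−0.00035 × 500) = 0.839457
R(control panel) = exp(−0.00023 × 500) = 0.891366
Series (cooling-tower fan and control panel): 0.839457 × 0.891366 = 0.748263
Parallel (chiller compressor, flow switch, and [0.748263]): 1 − (1 − 0.818731)(1 − 0.951229)(1 − 0.748263) = 0.9978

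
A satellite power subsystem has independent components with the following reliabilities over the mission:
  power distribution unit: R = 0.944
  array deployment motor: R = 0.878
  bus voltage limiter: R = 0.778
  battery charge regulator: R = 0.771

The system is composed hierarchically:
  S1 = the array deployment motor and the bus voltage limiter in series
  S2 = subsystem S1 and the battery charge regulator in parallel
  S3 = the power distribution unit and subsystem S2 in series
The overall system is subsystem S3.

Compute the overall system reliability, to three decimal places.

0.875

Series (array deployment motor and bus voltage limiter): 0.87800 × 0.77800 = 0.68308
Parallel ([0.68308] and battery charge regulator): 1 − (1 − 0.68308)(1 − 0.77100) = 0.92743
Series (power distribution unit and [0.92743]): 0.94400 × 0.92743 = 0.875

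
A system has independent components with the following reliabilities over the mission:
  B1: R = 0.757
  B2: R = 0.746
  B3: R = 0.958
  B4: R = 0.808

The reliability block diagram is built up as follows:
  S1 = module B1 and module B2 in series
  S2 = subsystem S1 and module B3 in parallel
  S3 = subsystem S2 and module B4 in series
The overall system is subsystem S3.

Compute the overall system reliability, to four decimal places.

Series (B1 and B2): 0.757000 × 0.746000 = 0.564722
Parallel ([0.564722] and B3): 1 − (1 − 0.564722)(1 − 0.958000) = 0.981718
Series ([0.981718] and B4): 0.981718 × 0.808000 = 0.7932

0.7932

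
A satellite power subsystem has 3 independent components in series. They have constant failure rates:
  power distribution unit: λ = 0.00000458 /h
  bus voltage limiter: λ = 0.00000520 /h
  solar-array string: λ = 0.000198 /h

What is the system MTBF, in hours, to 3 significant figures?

Series of exponential components: λ_sys = Σ λ_i
λ_sys = 0.00000458 + 0.00000520 + 0.000198 = 2.0778e-04 /h
MTBF = 1 / λ_sys = 4810 h

4810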